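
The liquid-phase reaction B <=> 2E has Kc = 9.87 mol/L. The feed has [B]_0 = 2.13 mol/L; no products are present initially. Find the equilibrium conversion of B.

X = 0.643

Let X = conversion of B; extent ξ = 2.13·X mol/L.
Concentrations: [B] = 2.13 − 2.13X; [E] = 4.26X.
Kc = [E]^2 / ([B]).
Setting equal to 9.87 and solving for X on (0,1) gives X = 0.643.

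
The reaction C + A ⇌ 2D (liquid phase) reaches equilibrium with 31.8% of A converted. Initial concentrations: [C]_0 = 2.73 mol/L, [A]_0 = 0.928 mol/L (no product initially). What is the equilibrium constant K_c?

K_c = 0.226

Let X = conversion of A.
Concentrations: [C] = 2.73 − 0.928X; [A] = 0.928 − 0.928X; [D] = 1.86X.
At X = 0.318: [C] = 2.43, [A] = 0.633, [D] = 0.59.
K_c = [D]^2 / ([C] [A]) = 0.226.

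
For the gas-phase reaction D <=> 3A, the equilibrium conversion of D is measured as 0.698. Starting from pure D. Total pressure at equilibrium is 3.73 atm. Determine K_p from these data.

Basis: 1 mol D initially; let X = conversion of D. Extent ξ = X.
Species balance: n_D = 1 − X; n_A = 3X.
Total moles n_T = 1 + 2X.
At X = 0.698: n_D = 0.302, n_A = 2.09, n_T = 2.4.
p_i = (n_i/n_T)·P. K_p = p_A^3 / (p_D) = 73.7 atm^2.

K_p = 73.7 atm^2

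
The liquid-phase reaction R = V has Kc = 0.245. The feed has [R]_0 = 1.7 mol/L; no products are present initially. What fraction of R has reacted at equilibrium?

X = 0.197

Let X = conversion of R; extent ξ = 1.7·X mol/L.
Concentrations: [R] = 1.7 − 1.7X; [V] = 1.7X.
Kc = [V] / ([R]).
Setting equal to 0.245 and solving for X on (0,1) gives X = 0.197.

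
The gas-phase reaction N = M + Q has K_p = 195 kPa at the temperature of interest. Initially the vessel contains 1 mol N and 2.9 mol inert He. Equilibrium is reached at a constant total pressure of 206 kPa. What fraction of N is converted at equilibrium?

X = 0.842

Basis: 1 mol N initially; let X = conversion of N. Extent ξ = X.
Species balance: n_N = 1 − X; n_M = X; n_Q = X; n_I = 2.9 (inert).
n_T = Σnᵢ = 3.9 + X.
y_i = n_i/n_T, p_i = y_i·P. K_p = p_M p_Q / (p_N).
Substituting and setting equal to 195 kPa gives a polynomial in X; the root in (0,1) is X = 0.842.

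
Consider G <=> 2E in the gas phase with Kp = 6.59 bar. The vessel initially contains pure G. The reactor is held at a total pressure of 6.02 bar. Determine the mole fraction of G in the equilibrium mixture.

y_G = 0.367

Let X = conversion of G (basis 1 mol G); extent of reaction ξ = X.
Mole table: n_G = 1 − X; n_E = 2X.
n_T = Σnᵢ = 1 + X.
y_i = n_i/n_T, p_i = y_i·P. Kp = p_E^2 / (p_G).
Substituting and setting equal to 6.59 bar gives a polynomial in X; the root in (0,1) is X = 0.464.
Then n_G = 0.536, n_T = 1.46, so y_G = 0.367.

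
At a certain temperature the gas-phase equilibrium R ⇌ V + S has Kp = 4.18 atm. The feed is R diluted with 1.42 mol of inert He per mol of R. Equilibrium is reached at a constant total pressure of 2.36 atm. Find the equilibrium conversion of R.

Take 1 mol R as basis and let X be its fractional conversion, so ξ = X.
At extent ξ: n_R = 1 − X; n_V = X; n_S = X; n_I = 1.42 (inert).
Summing: n_T = 2.42 + X.
y_i = n_i/n_T, p_i = y_i·P. Kp = p_V p_S / (p_R).
Setting this equal to 4.18 atm and taking the physical root (0 < X < 1) gives X = 0.870.

X = 0.870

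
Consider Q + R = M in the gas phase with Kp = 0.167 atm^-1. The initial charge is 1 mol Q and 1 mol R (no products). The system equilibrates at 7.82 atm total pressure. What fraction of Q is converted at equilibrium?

Take 1 mol Q as basis and let X be its fractional conversion, so ξ = X.
At extent ξ: n_Q = 1 − X; n_R = 1 − X; n_M = X.
Total moles n_T = 2 − X.
Mole fractions y_i = n_i/n_T; Kp = p_M / (p_Q p_R) with p_i = y_i·P.
Equating to 0.167 atm^-1 and solving on 0 < X < 1: X = 0.341.

X = 0.341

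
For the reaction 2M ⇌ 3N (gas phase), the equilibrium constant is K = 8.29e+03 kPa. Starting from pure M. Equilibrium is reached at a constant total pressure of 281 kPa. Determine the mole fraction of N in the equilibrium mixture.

y_N = 0.855

Let X = conversion of M (basis 1 mol M); extent of reaction ξ = 0.5X.
At extent ξ: n_M = 1 − X; n_N = 1.5X.
Total moles n_T = 1 + 0.5X.
With p_i = (n_i/n_T)P, K = p_N^3 / (p_M^2).
Setting this equal to 8.29e+03 kPa and taking the physical root (0 < X < 1) gives X = 0.797.
Then n_N = 1.19, n_T = 1.4, so y_N = 0.855.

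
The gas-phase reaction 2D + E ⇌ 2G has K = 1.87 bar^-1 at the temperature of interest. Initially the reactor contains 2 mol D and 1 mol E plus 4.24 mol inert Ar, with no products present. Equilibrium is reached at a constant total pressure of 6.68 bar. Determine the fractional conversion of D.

X = 0.492

Basis: 2 mol D initially; let X = conversion of D. Extent ξ = X.
Mole table: n_D = 2 − 2X; n_E = 1 − X; n_G = 2X; n_I = 4.24 (inert).
n_T = Σnᵢ = 7.24 − X.
Mole fractions y_i = n_i/n_T; K = p_G^2 / (p_D^2 p_E) with p_i = y_i·P.
This yields a degree-3 equation in X; solving on (0,1), X = 0.492.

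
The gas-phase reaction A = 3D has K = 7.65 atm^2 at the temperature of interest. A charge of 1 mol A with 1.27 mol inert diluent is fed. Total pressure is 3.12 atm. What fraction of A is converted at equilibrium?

X = 0.533

Let X = conversion of A (basis 1 mol A); extent of reaction ξ = X.
Moles: n_A = 1 − X; n_D = 3X; n_I = 1.27 (inert).
Summing: n_T = 2.27 + 2X.
y_i = n_i/n_T, p_i = y_i·P. K = p_D^3 / (p_A).
Substituting and setting equal to 7.65 atm^2 gives a polynomial in X; the root in (0,1) is X = 0.533.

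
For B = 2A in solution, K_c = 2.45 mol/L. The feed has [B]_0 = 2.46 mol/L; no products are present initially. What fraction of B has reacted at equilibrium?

Let X = conversion of B; extent ξ = 2.46·X mol/L.
Concentrations: [B] = 2.46 − 2.46X; [A] = 4.92X.
K_c = [A]^2 / ([B]).
Setting equal to 2.45 and solving for X on (0,1) gives X = 0.390.

X = 0.390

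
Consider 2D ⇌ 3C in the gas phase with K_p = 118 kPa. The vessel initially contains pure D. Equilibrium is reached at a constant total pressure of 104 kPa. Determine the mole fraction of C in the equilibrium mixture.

y_C = 0.583

Take 1 mol D as basis and let X be its fractional conversion, so ξ = 0.5X.
Moles: n_D = 1 − X; n_C = 1.5X.
n_T = Σnᵢ = 1 + 0.5X.
With p_i = (n_i/n_T)P, K_p = p_C^3 / (p_D^2).
This yields a degree-3 equation in X; solving on (0,1), X = 0.482.
Then n_C = 0.723, n_T = 1.24, so y_C = 0.583.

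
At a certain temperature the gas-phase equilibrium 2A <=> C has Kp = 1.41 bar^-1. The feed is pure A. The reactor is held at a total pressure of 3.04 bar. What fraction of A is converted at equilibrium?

X = 0.765

Let X = conversion of A (basis 1 mol A); extent of reaction ξ = 0.5X.
At extent ξ: n_A = 1 − X; n_C = 0.5X.
n_T = Σnᵢ = 1 − 0.5X.
Mole fractions y_i = n_i/n_T; Kp = p_C / (p_A^2) with p_i = y_i·P.
This yields a degree-2 equation in X; solving on (0,1), X = 0.765.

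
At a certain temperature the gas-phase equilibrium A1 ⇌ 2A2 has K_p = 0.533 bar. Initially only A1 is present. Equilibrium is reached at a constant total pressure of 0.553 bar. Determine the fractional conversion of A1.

Let X = conversion of A1 (basis 1 mol A1); extent of reaction ξ = X.
Moles: n_A1 = 1 − X; n_A2 = 2X.
Summing: n_T = 1 + X.
With p_i = (n_i/n_T)P, K_p = p_A2^2 / (p_A1).
This yields a degree-2 equation in X; solving on (0,1), X = 0.441.

X = 0.441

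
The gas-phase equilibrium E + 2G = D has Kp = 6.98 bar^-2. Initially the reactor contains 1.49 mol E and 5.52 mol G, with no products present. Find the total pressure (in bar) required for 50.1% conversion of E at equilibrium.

Take 1.49 mol E as basis and let X be its fractional conversion, so ξ = 1.49X.
Species balance: n_E = 1.49 − 1.49X; n_G = 5.52 − 2.98X; n_D = 1.49X.
n_T = Σnᵢ = 7.01 − 2.98X.
Kp = p_D / (p_E p_G^2) with p_i = (n_i/n_T)·P.
At X = 0.501: the mole-fraction product g(X) = Π y_i^ν_i = 1.884. Since Kp = g(X)·P^{-2}, P = (g/Kp)^(1/2) = (1.884/6.98)^(1/2) = 0.52 bar.

P = 0.52 bar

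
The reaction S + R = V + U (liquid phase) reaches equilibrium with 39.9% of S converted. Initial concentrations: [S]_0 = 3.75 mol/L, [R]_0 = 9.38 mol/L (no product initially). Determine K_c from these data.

K_c = 0.126

Let X = conversion of S.
Concentrations: [S] = 3.75 − 3.75X; [R] = 9.38 − 3.75X; [V] = 3.75X; [U] = 3.75X.
At X = 0.399: [S] = 2.25, [R] = 7.88, [V] = 1.5, [U] = 1.5.
K_c = [V] [U] / ([S] [R]) = 0.126.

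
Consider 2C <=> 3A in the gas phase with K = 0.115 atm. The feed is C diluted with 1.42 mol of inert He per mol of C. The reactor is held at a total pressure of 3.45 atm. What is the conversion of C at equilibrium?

Let X = conversion of C (basis 1 mol C); extent of reaction ξ = 0.5X.
Moles: n_C = 1 − X; n_A = 1.5X; n_I = 1.42 (inert).
Total moles n_T = 2.42 + 0.5X.
With p_i = (n_i/n_T)P, K = p_A^3 / (p_C^2).
Substituting and setting equal to 0.115 atm gives a polynomial in X; the root in (0,1) is X = 0.243.

X = 0.243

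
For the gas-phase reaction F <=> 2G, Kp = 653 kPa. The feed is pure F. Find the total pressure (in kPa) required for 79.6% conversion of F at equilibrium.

P = 94.4 kPa

Basis: 1 mol F initially; let X = conversion of F. Extent ξ = X.
Species balance: n_F = 1 − X; n_G = 2X.
n_T = Σnᵢ = 1 + X.
Kp = p_G^2 / (p_F) with p_i = (n_i/n_T)·P.
At X = 0.796: the mole-fraction product g(X) = Π y_i^ν_i = 6.918. Since Kp = g(X)·P^{1}, P = (Kp/g)^(1/1) = (653/6.918)^(1/1) = 94.4 kPa.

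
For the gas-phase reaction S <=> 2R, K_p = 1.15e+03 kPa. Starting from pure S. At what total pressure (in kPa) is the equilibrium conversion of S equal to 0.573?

Take 1 mol S as basis and let X be its fractional conversion, so ξ = X.
Moles: n_S = 1 − X; n_R = 2X.
n_T = Σnᵢ = 1 + X.
K_p = p_R^2 / (p_S) with p_i = (n_i/n_T)·P.
At X = 0.573: the mole-fraction product g(X) = Π y_i^ν_i = 1.955. Since K_p = g(X)·P^{1}, P = (K_p/g)^(1/1) = (1.15e+03/1.955)^(1/1) = 588 kPa.

P = 588 kPa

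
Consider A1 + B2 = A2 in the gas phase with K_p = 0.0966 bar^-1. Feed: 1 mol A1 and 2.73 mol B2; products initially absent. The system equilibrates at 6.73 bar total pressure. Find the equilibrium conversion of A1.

Let X = conversion of A1 (basis 1 mol A1); extent of reaction ξ = X.
Mole table: n_A1 = 1 − X; n_B2 = 2.73 − X; n_A2 = X.
n_T = Σnᵢ = 3.73 − X.
y_i = n_i/n_T, p_i = y_i·P. K_p = p_A2 / (p_A1 p_B2).
Setting this equal to 0.0966 bar^-1 and taking the physical root (0 < X < 1) gives X = 0.315.

X = 0.315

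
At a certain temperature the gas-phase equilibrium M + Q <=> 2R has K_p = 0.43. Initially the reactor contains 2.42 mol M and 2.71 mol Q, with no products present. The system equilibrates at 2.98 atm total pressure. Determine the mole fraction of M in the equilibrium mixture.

Take 2.42 mol M as basis and let X be its fractional conversion, so ξ = 2.42X.
Mole table: n_M = 2.42 − 2.42X; n_Q = 2.71 − 2.42X; n_R = 4.84X.
n_T stays at 5.13 (no change in mole number).
Mole fractions y_i = n_i/n_T; K_p = p_R^2 / (p_M p_Q) with p_i = y_i·P.
Equating to 0.43 and solving on 0 < X < 1: X = 0.261.
Then n_M = 1.79, n_T = 5.13, so y_M = 0.349.

y_M = 0.349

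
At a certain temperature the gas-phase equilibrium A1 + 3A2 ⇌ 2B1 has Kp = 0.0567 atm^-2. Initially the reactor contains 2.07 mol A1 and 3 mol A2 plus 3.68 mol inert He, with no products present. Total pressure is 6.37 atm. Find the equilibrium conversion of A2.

Let X = conversion of A2 (basis 3 mol A2); extent of reaction ξ = X.
At extent ξ: n_A1 = 2.07 − X; n_A2 = 3 − 3X; n_B1 = 2X; n_I = 3.68 (inert).
Total moles n_T = 8.75 − 2X.
y_i = n_i/n_T, p_i = y_i·P. Kp = p_B1^2 / (p_A1 p_A2^3).
Setting this equal to 0.0567 atm^-2 and taking the physical root (0 < X < 1) gives X = 0.342.

X = 0.342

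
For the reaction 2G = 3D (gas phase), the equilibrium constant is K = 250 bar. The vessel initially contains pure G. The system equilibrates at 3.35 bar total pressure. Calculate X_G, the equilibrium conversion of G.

Take 1 mol G as basis and let X be its fractional conversion, so ξ = 0.5X.
Species balance: n_G = 1 − X; n_D = 1.5X.
Total moles n_T = 1 + 0.5X.
Mole fractions y_i = n_i/n_T; K = p_D^3 / (p_G^2) with p_i = y_i·P.
Equating to 250 bar and solving on 0 < X < 1: X = 0.859.

X = 0.859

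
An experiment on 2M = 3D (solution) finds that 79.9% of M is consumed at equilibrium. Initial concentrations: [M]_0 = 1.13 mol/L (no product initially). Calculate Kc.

Let X = conversion of M.
Concentrations: [M] = 1.13 − 1.13X; [D] = 1.69X.
At X = 0.799: [M] = 0.227, [D] = 1.35.
Kc = [D]^3 / ([M]^2) = 48.2 mol/L.

Kc = 48.2 mol/L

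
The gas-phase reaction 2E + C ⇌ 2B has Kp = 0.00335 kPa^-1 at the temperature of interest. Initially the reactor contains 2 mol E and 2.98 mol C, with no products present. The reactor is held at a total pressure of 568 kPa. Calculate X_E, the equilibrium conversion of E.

X = 0.506

Let X = conversion of E (basis 2 mol E); extent of reaction ξ = X.
At extent ξ: n_E = 2 − 2X; n_C = 2.98 − X; n_B = 2X.
n_T = Σnᵢ = 4.98 − X.
y_i = n_i/n_T, p_i = y_i·P. Kp = p_B^2 / (p_E^2 p_C).
This yields a degree-3 equation in X; solving on (0,1), X = 0.506.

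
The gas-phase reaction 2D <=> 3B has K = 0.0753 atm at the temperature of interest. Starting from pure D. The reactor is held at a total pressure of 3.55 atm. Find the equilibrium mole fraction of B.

Take 1 mol D as basis and let X be its fractional conversion, so ξ = 0.5X.
Mole table: n_D = 1 − X; n_B = 1.5X.
Summing: n_T = 1 + 0.5X.
y_i = n_i/n_T, p_i = y_i·P. K = p_B^3 / (p_D^2).
Substituting and setting equal to 0.0753 atm gives a polynomial in X; the root in (0,1) is X = 0.168.
Then n_B = 0.252, n_T = 1.08, so y_B = 0.232.

y_B = 0.232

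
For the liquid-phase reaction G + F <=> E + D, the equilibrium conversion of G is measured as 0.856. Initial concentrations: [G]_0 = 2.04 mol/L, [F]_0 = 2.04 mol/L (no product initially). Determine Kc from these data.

Let X = conversion of G.
Concentrations: [G] = 2.04 − 2.04X; [F] = 2.04 − 2.04X; [E] = 2.04X; [D] = 2.04X.
At X = 0.856: [G] = 0.294, [F] = 0.294, [E] = 1.75, [D] = 1.75.
Kc = [E] [D] / ([G] [F]) = 35.3.

Kc = 35.3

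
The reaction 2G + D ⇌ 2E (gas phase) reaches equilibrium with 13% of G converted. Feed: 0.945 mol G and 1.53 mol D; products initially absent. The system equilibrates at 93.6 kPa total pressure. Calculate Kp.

Let X = conversion of G (basis 0.945 mol G); extent of reaction ξ = 0.472X.
At extent ξ: n_G = 0.945 − 0.945X; n_D = 1.53 − 0.472X; n_E = 0.945X.
n_T = Σnᵢ = 2.48 − 0.472X.
At X = 0.13: n_G = 0.822, n_D = 1.47, n_E = 0.123, n_T = 2.41.
p_i = (n_i/n_T)·P. Kp = p_E^2 / (p_G^2 p_D) = 0.000392 kPa^-1.

Kp = 0.000392 kPa^-1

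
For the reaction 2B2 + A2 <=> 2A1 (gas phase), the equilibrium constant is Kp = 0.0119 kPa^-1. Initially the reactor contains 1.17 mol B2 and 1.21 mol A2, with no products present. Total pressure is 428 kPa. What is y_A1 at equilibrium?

Basis: 1.17 mol B2 initially; let X = conversion of B2. Extent ξ = 0.585X.
Species balance: n_B2 = 1.17 − 1.17X; n_A2 = 1.21 − 0.585X; n_A1 = 1.17X.
Total moles n_T = 2.38 − 0.585X.
Mole fractions y_i = n_i/n_T; Kp = p_A1^2 / (p_B2^2 p_A2) with p_i = y_i·P.
Substituting and setting equal to 0.0119 kPa^-1 gives a polynomial in X; the root in (0,1) is X = 0.595.
Then n_A1 = 0.696, n_T = 2.03, so y_A1 = 0.343.

y_A1 = 0.343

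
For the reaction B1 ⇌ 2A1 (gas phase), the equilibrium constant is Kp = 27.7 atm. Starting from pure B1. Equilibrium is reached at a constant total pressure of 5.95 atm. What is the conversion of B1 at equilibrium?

Let X = conversion of B1 (basis 1 mol B1); extent of reaction ξ = X.
Mole table: n_B1 = 1 − X; n_A1 = 2X.
n_T = Σnᵢ = 1 + X.
With p_i = (n_i/n_T)P, Kp = p_A1^2 / (p_B1).
Equating to 27.7 atm and solving on 0 < X < 1: X = 0.733.

X = 0.733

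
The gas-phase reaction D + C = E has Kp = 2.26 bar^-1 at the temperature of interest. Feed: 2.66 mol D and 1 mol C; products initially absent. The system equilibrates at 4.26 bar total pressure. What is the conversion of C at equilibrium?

Let X = conversion of C (basis 1 mol C); extent of reaction ξ = X.
Moles: n_D = 2.66 − X; n_C = 1 − X; n_E = X.
n_T = Σnᵢ = 3.66 − X.
Mole fractions y_i = n_i/n_T; Kp = p_E / (p_D p_C) with p_i = y_i·P.
Setting this equal to 2.26 bar^-1 and taking the physical root (0 < X < 1) gives X = 0.861.

X = 0.861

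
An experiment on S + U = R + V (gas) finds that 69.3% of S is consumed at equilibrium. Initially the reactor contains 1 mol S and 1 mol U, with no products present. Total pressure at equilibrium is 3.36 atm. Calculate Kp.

Kp = 5.1

Let X = conversion of S (basis 1 mol S); extent of reaction ξ = X.
At extent ξ: n_S = 1 − X; n_U = 1 − X; n_R = X; n_V = X.
Total moles n_T = 2 (Δν = 0, constant).
At X = 0.693: n_S = 0.307, n_U = 0.307, n_R = 0.693, n_V = 0.693, n_T = 2.
p_i = (n_i/n_T)·P. Kp = p_R p_V / (p_S p_U) = 5.1.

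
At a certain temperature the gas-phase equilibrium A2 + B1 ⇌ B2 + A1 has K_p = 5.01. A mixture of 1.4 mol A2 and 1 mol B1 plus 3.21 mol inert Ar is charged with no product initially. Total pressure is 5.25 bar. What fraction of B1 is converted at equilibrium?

X = 0.793

Basis: 1 mol B1 initially; let X = conversion of B1. Extent ξ = X.
Species balance: n_A2 = 1.4 − X; n_B1 = 1 − X; n_B2 = X; n_A1 = X; n_I = 3.21 (inert).
Since Δν = 0, n_T = 5.61 throughout.
Mole fractions y_i = n_i/n_T; K_p = p_B2 p_A1 / (p_A2 p_B1) with p_i = y_i·P.
Equating to 5.01 and solving on 0 < X < 1: X = 0.793.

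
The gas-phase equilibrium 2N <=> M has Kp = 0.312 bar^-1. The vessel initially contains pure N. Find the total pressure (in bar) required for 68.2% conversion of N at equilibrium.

P = 7.12 bar

Let X = conversion of N (basis 1 mol N); extent of reaction ξ = 0.5X.
At extent ξ: n_N = 1 − X; n_M = 0.5X.
n_T = Σnᵢ = 1 − 0.5X.
Kp = p_M / (p_N^2) with p_i = (n_i/n_T)·P.
At X = 0.682: the mole-fraction product g(X) = Π y_i^ν_i = 2.222. Since Kp = g(X)·P^{-1}, P = (g/Kp)^(1/1) = (2.222/0.312)^(1/1) = 7.12 bar.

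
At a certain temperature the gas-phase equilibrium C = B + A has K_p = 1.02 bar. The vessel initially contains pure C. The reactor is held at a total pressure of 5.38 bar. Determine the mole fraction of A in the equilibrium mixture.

Take 1 mol C as basis and let X be its fractional conversion, so ξ = X.
At extent ξ: n_C = 1 − X; n_B = X; n_A = X.
Total moles n_T = 1 + X.
With p_i = (n_i/n_T)P, K_p = p_B p_A / (p_C).
Setting this equal to 1.02 bar and taking the physical root (0 < X < 1) gives X = 0.399.
Then n_A = 0.399, n_T = 1.4, so y_A = 0.285.

y_A = 0.285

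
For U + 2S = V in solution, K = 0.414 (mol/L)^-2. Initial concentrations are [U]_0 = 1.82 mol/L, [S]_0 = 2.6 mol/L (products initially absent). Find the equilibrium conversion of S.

X = 0.532

Let X = conversion of S; extent ξ = 2.6X/2 mol/L.
Concentrations: [U] = 1.82 − 1.3X; [S] = 2.6 − 2.6X; [V] = 1.3X.
K = [V] / ([U] [S]^2).
Equating to 0.414 (mol/L)^-2: the physical root is X = 0.532.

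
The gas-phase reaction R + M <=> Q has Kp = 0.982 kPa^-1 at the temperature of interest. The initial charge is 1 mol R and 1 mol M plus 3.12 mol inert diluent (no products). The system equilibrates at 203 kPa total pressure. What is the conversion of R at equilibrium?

X = 0.864

Basis: 1 mol R initially; let X = conversion of R. Extent ξ = X.
Species balance: n_R = 1 − X; n_M = 1 − X; n_Q = X; n_I = 3.12 (inert).
n_T = Σnᵢ = 5.12 − X.
With p_i = (n_i/n_T)P, Kp = p_Q / (p_R p_M).
This yields a degree-2 equation in X; solving on (0,1), X = 0.864.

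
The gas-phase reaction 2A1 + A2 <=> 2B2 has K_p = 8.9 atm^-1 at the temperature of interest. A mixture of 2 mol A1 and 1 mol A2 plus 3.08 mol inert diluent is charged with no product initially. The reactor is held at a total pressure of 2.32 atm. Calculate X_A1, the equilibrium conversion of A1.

X = 0.562

Take 2 mol A1 as basis and let X be its fractional conversion, so ξ = X.
Mole table: n_A1 = 2 − 2X; n_A2 = 1 − X; n_B2 = 2X; n_I = 3.08 (inert).
n_T = Σnᵢ = 6.08 − X.
Mole fractions y_i = n_i/n_T; K_p = p_B2^2 / (p_A1^2 p_A2) with p_i = y_i·P.
Setting this equal to 8.9 atm^-1 and taking the physical root (0 < X < 1) gives X = 0.562.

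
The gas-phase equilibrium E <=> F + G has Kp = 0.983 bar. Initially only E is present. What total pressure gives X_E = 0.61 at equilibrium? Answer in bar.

P = 1.66 bar

Take 1 mol E as basis and let X be its fractional conversion, so ξ = X.
Moles: n_E = 1 − X; n_F = X; n_G = X.
Total moles n_T = 1 + X.
Kp = p_F p_G / (p_E) with p_i = (n_i/n_T)·P.
At X = 0.61: the mole-fraction product g(X) = Π y_i^ν_i = 0.5926. Since Kp = g(X)·P^{1}, P = (Kp/g)^(1/1) = (0.983/0.5926)^(1/1) = 1.66 bar.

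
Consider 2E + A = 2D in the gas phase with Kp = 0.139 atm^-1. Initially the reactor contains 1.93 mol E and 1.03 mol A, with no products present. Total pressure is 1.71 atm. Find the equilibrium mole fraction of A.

y_A = 0.300

Take 1.93 mol E as basis and let X be its fractional conversion, so ξ = 0.965X.
Species balance: n_E = 1.93 − 1.93X; n_A = 1.03 − 0.965X; n_D = 1.93X.
Total moles n_T = 2.96 − 0.965X.
Mole fractions y_i = n_i/n_T; Kp = p_D^2 / (p_E^2 p_A) with p_i = y_i·P.
This yields a degree-3 equation in X; solving on (0,1), X = 0.211.
Then n_A = 0.827, n_T = 2.76, so y_A = 0.300.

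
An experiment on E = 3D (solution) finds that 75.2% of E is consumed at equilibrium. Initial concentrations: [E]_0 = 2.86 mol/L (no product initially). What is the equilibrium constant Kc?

Kc = 379 (mol/L)^2

Let X = conversion of E.
Concentrations: [E] = 2.86 − 2.86X; [D] = 8.58X.
At X = 0.752: [E] = 0.709, [D] = 6.45.
Kc = [D]^3 / ([E]) = 379 (mol/L)^2.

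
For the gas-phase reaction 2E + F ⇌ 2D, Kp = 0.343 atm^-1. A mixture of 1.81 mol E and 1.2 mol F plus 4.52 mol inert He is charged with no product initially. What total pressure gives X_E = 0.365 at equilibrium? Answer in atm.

Basis: 1.81 mol E initially; let X = conversion of E. Extent ξ = 0.905X.
At extent ξ: n_E = 1.81 − 1.81X; n_F = 1.2 − 0.905X; n_D = 1.81X; n_I = 4.52 (inert).
Total moles n_T = 7.53 − 0.905X.
Kp = p_D^2 / (p_E^2 p_F) with p_i = (n_i/n_T)·P.
At X = 0.365: the mole-fraction product g(X) = Π y_i^ν_i = 2.735. Since Kp = g(X)·P^{-1}, P = (g/Kp)^(1/1) = (2.735/0.343)^(1/1) = 7.97 atm.

P = 7.97 atm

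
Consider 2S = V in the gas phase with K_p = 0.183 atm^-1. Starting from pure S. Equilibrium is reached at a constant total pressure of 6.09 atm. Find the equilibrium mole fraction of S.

Basis: 1 mol S initially; let X = conversion of S. Extent ξ = 0.5X.
At extent ξ: n_S = 1 − X; n_V = 0.5X.
Summing: n_T = 1 − 0.5X.
Mole fractions y_i = n_i/n_T; K_p = p_V / (p_S^2) with p_i = y_i·P.
Setting this equal to 0.183 atm^-1 and taking the physical root (0 < X < 1) gives X = 0.572.
Then n_S = 0.428, n_T = 0.714, so y_S = 0.599.

y_S = 0.599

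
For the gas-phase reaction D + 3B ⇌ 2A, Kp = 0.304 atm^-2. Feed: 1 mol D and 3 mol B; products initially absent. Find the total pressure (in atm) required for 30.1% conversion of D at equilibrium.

Let X = conversion of D (basis 1 mol D); extent of reaction ξ = X.
Moles: n_D = 1 − X; n_B = 3 − 3X; n_A = 2X.
n_T = Σnᵢ = 4 − 2X.
Kp = p_A^2 / (p_D p_B^3) with p_i = (n_i/n_T)·P.
At X = 0.301: the mole-fraction product g(X) = Π y_i^ν_i = 0.6492. Since Kp = g(X)·P^{-2}, P = (g/Kp)^(1/2) = (0.6492/0.304)^(1/2) = 1.46 atm.

P = 1.46 atm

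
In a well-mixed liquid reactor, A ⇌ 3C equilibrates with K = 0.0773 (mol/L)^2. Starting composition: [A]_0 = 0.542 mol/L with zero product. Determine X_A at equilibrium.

Let X = conversion of A; extent ξ = 0.542·X mol/L.
Concentrations: [A] = 0.542 − 0.542X; [C] = 1.63X.
K = [C]^3 / ([A]).
This equals 0.0773 at X = 0.198 (the root in 0 < X < 1).

X = 0.198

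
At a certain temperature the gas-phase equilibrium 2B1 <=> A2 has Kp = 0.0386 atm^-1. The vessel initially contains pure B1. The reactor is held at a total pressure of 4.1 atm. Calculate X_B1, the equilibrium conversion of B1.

X = 0.217

Let X = conversion of B1 (basis 1 mol B1); extent of reaction ξ = 0.5X.
Mole table: n_B1 = 1 − X; n_A2 = 0.5X.
Summing: n_T = 1 − 0.5X.
Mole fractions y_i = n_i/n_T; Kp = p_A2 / (p_B1^2) with p_i = y_i·P.
Equating to 0.0386 atm^-1 and solving on 0 < X < 1: X = 0.217.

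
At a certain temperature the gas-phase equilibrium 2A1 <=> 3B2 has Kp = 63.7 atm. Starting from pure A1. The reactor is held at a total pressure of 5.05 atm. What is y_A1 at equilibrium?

y_A1 = 0.201

Basis: 1 mol A1 initially; let X = conversion of A1. Extent ξ = 0.5X.
Mole table: n_A1 = 1 − X; n_B2 = 1.5X.
n_T = Σnᵢ = 1 + 0.5X.
With p_i = (n_i/n_T)P, Kp = p_B2^3 / (p_A1^2).
Substituting and setting equal to 63.7 atm gives a polynomial in X; the root in (0,1) is X = 0.726.
Then n_A1 = 0.274, n_T = 1.36, so y_A1 = 0.201.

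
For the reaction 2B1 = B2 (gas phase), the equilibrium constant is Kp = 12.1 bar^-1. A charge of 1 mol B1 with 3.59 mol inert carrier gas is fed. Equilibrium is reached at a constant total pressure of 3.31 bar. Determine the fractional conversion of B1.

X = 0.796

Take 1 mol B1 as basis and let X be its fractional conversion, so ξ = 0.5X.
Mole table: n_B1 = 1 − X; n_B2 = 0.5X; n_I = 3.59 (inert).
Summing: n_T = 4.59 − 0.5X.
With p_i = (n_i/n_T)P, Kp = p_B2 / (p_B1^2).
Setting this equal to 12.1 bar^-1 and taking the physical root (0 < X < 1) gives X = 0.796.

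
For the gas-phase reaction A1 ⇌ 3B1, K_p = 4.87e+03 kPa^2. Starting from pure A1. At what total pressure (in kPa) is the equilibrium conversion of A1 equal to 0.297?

P = 111 kPa

Basis: 1 mol A1 initially; let X = conversion of A1. Extent ξ = X.
Species balance: n_A1 = 1 − X; n_B1 = 3X.
n_T = Σnᵢ = 1 + 2X.
K_p = p_B1^3 / (p_A1) with p_i = (n_i/n_T)·P.
At X = 0.297: the mole-fraction product g(X) = Π y_i^ν_i = 0.396. Since K_p = g(X)·P^{2}, P = (K_p/g)^(1/2) = (4.87e+03/0.396)^(1/2) = 111 kPa.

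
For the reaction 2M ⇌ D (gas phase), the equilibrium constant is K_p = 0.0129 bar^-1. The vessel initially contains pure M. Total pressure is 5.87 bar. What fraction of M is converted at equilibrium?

X = 0.124

Basis: 1 mol M initially; let X = conversion of M. Extent ξ = 0.5X.
Mole table: n_M = 1 − X; n_D = 0.5X.
Total moles n_T = 1 − 0.5X.
With p_i = (n_i/n_T)P, K_p = p_D / (p_M^2).
Substituting and setting equal to 0.0129 bar^-1 gives a polynomial in X; the root in (0,1) is X = 0.124.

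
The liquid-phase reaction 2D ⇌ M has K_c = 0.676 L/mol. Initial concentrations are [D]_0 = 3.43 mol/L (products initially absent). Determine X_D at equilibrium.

Let X = conversion of D; extent ξ = 3.43X/2 mol/L.
Concentrations: [D] = 3.43 − 3.43X; [M] = 1.72X.
K_c = [M] / ([D]^2).
Setting equal to 0.676 and solving for X on (0,1) gives X = 0.631.

X = 0.631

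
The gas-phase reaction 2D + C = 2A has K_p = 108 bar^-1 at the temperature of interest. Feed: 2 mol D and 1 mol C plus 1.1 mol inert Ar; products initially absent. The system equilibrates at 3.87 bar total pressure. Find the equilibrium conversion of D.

Take 2 mol D as basis and let X be its fractional conversion, so ξ = X.
Mole table: n_D = 2 − 2X; n_C = 1 − X; n_A = 2X; n_I = 1.1 (inert).
n_T = Σnᵢ = 4.1 − X.
With p_i = (n_i/n_T)P, K_p = p_A^2 / (p_D^2 p_C).
Substituting and setting equal to 108 bar^-1 gives a polynomial in X; the root in (0,1) is X = 0.825.

X = 0.825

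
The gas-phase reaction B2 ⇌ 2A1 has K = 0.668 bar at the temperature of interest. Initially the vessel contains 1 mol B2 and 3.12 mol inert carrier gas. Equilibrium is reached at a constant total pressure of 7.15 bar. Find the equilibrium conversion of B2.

Let X = conversion of B2 (basis 1 mol B2); extent of reaction ξ = X.
Species balance: n_B2 = 1 − X; n_A1 = 2X; n_I = 3.12 (inert).
n_T = Σnᵢ = 4.12 + X.
Mole fractions y_i = n_i/n_T; K = p_A1^2 / (p_B2) with p_i = y_i·P.
Setting this equal to 0.668 bar and taking the physical root (0 < X < 1) gives X = 0.273.

X = 0.273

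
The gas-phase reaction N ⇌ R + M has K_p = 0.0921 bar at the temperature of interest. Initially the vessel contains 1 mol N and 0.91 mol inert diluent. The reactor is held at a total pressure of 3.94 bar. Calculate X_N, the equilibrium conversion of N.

Basis: 1 mol N initially; let X = conversion of N. Extent ξ = X.
At extent ξ: n_N = 1 − X; n_R = X; n_M = X; n_I = 0.91 (inert).
n_T = Σnᵢ = 1.91 + X.
With p_i = (n_i/n_T)P, K_p = p_R p_M / (p_N).
Setting this equal to 0.0921 bar and taking the physical root (0 < X < 1) gives X = 0.199.

X = 0.199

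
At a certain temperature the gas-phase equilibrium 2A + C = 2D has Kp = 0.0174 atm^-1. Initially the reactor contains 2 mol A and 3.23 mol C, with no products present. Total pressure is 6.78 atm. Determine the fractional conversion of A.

X = 0.210

Let X = conversion of A (basis 2 mol A); extent of reaction ξ = X.
Mole table: n_A = 2 − 2X; n_C = 3.23 − X; n_D = 2X.
n_T = Σnᵢ = 5.23 − X.
y_i = n_i/n_T, p_i = y_i·P. Kp = p_D^2 / (p_A^2 p_C).
This yields a degree-3 equation in X; solving on (0,1), X = 0.210.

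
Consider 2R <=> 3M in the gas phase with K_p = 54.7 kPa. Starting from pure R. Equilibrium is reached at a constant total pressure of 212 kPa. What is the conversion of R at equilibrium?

X = 0.339

Let X = conversion of R (basis 1 mol R); extent of reaction ξ = 0.5X.
Species balance: n_R = 1 − X; n_M = 1.5X.
n_T = Σnᵢ = 1 + 0.5X.
y_i = n_i/n_T, p_i = y_i·P. K_p = p_M^3 / (p_R^2).
Substituting and setting equal to 54.7 kPa gives a polynomial in X; the root in (0,1) is X = 0.339.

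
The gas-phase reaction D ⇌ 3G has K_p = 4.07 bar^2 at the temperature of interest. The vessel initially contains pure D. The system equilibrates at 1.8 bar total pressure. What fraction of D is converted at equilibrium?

Take 1 mol D as basis and let X be its fractional conversion, so ξ = X.
Species balance: n_D = 1 − X; n_G = 3X.
n_T = Σnᵢ = 1 + 2X.
With p_i = (n_i/n_T)P, K_p = p_G^3 / (p_D).
This yields a degree-3 equation in X; solving on (0,1), X = 0.452.

X = 0.452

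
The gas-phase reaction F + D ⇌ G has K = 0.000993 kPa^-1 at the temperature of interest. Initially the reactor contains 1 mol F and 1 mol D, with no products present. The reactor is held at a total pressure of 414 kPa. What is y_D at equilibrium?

y_D = 0.457

Let X = conversion of F (basis 1 mol F); extent of reaction ξ = X.
Mole table: n_F = 1 − X; n_D = 1 − X; n_G = X.
n_T = Σnᵢ = 2 − X.
y_i = n_i/n_T, p_i = y_i·P. K = p_G / (p_F p_D).
Substituting and setting equal to 0.000993 kPa^-1 gives a polynomial in X; the root in (0,1) is X = 0.158.
Then n_D = 0.842, n_T = 1.84, so y_D = 0.457.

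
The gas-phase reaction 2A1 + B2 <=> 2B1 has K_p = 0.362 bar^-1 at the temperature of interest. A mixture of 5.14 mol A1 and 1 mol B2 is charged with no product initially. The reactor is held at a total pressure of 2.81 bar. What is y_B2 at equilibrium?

Take 1 mol B2 as basis and let X be its fractional conversion, so ξ = X.
At extent ξ: n_A1 = 5.14 − 2X; n_B2 = 1 − X; n_B1 = 2X.
n_T = Σnᵢ = 6.14 − X.
y_i = n_i/n_T, p_i = y_i·P. K_p = p_B1^2 / (p_A1^2 p_B2).
Equating to 0.362 bar^-1 and solving on 0 < X < 1: X = 0.565.
Then n_B2 = 0.435, n_T = 5.58, so y_B2 = 0.078.

y_B2 = 0.078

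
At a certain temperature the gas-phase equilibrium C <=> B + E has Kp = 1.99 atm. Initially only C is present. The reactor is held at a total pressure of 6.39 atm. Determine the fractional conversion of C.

Let X = conversion of C (basis 1 mol C); extent of reaction ξ = X.
Moles: n_C = 1 − X; n_B = X; n_E = X.
Total moles n_T = 1 + X.
Mole fractions y_i = n_i/n_T; Kp = p_B p_E / (p_C) with p_i = y_i·P.
Setting this equal to 1.99 atm and taking the physical root (0 < X < 1) gives X = 0.487.

X = 0.487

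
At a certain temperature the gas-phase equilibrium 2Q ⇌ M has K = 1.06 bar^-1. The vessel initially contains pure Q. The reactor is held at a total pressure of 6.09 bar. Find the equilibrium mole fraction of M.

Basis: 1 mol Q initially; let X = conversion of Q. Extent ξ = 0.5X.
At extent ξ: n_Q = 1 − X; n_M = 0.5X.
Summing: n_T = 1 − 0.5X.
With p_i = (n_i/n_T)P, K = p_M / (p_Q^2).
Equating to 1.06 bar^-1 and solving on 0 < X < 1: X = 0.807.
Then n_M = 0.403, n_T = 0.597, so y_M = 0.676.

y_M = 0.676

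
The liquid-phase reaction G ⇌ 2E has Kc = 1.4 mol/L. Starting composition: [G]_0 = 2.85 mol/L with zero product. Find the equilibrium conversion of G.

Let X = conversion of G; extent ξ = 2.85·X mol/L.
Concentrations: [G] = 2.85 − 2.85X; [E] = 5.7X.
Kc = [E]^2 / ([G]).
Equating to 1.4 mol/L: the physical root is X = 0.294.

X = 0.294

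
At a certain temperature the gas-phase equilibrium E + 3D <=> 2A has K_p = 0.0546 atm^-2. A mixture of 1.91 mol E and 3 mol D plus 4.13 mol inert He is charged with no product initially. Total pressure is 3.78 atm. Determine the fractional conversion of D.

X = 0.233

Take 3 mol D as basis and let X be its fractional conversion, so ξ = X.
At extent ξ: n_E = 1.91 − X; n_D = 3 − 3X; n_A = 2X; n_I = 4.13 (inert).
Summing: n_T = 9.04 − 2X.
With p_i = (n_i/n_T)P, K_p = p_A^2 / (p_E p_D^3).
Setting this equal to 0.0546 atm^-2 and taking the physical root (0 < X < 1) gives X = 0.233.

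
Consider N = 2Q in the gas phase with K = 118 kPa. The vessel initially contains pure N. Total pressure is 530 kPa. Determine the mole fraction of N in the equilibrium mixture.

Basis: 1 mol N initially; let X = conversion of N. Extent ξ = X.
Species balance: n_N = 1 − X; n_Q = 2X.
Summing: n_T = 1 + X.
Mole fractions y_i = n_i/n_T; K = p_Q^2 / (p_N) with p_i = y_i·P.
Substituting and setting equal to 118 kPa gives a polynomial in X; the root in (0,1) is X = 0.230.
Then n_N = 0.77, n_T = 1.23, so y_N = 0.627.

y_N = 0.627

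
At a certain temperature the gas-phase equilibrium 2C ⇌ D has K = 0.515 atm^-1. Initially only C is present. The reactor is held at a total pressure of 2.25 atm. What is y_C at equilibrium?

y_C = 0.593

Let X = conversion of C (basis 1 mol C); extent of reaction ξ = 0.5X.
Mole table: n_C = 1 − X; n_D = 0.5X.
Summing: n_T = 1 − 0.5X.
y_i = n_i/n_T, p_i = y_i·P. K = p_D / (p_C^2).
This yields a degree-2 equation in X; solving on (0,1), X = 0.579.
Then n_C = 0.421, n_T = 0.711, so y_C = 0.593.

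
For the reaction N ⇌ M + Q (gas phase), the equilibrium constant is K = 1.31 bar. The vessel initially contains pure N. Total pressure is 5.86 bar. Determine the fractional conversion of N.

Let X = conversion of N (basis 1 mol N); extent of reaction ξ = X.
Species balance: n_N = 1 − X; n_M = X; n_Q = X.
Total moles n_T = 1 + X.
With p_i = (n_i/n_T)P, K = p_M p_Q / (p_N).
Equating to 1.31 bar and solving on 0 < X < 1: X = 0.427.

X = 0.427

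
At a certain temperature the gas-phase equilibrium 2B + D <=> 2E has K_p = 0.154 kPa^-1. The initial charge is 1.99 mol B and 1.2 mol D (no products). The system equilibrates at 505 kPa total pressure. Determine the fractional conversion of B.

Let X = conversion of B (basis 1.99 mol B); extent of reaction ξ = 0.995X.
At extent ξ: n_B = 1.99 − 1.99X; n_D = 1.2 − 0.995X; n_E = 1.99X.
n_T = Σnᵢ = 3.19 − 0.995X.
y_i = n_i/n_T, p_i = y_i·P. K_p = p_E^2 / (p_B^2 p_D).
Substituting and setting equal to 0.154 kPa^-1 gives a polynomial in X; the root in (0,1) is X = 0.786.

X = 0.786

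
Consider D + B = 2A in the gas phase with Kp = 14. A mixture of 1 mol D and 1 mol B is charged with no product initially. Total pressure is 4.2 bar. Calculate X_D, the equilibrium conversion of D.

Let X = conversion of D (basis 1 mol D); extent of reaction ξ = X.
At extent ξ: n_D = 1 − X; n_B = 1 − X; n_A = 2X.
n_T stays at 2 (no change in mole number).
Mole fractions y_i = n_i/n_T; Kp = p_A^2 / (p_D p_B) with p_i = y_i·P.
Substituting and setting equal to 14 gives a polynomial in X; the root in (0,1) is X = 0.652.

X = 0.652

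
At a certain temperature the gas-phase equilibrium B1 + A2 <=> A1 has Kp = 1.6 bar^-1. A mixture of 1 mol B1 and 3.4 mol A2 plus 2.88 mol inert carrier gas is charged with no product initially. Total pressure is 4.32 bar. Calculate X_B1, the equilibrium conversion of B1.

Basis: 1 mol B1 initially; let X = conversion of B1. Extent ξ = X.
At extent ξ: n_B1 = 1 − X; n_A2 = 3.4 − X; n_A1 = X; n_I = 2.88 (inert).
n_T = Σnᵢ = 7.28 − X.
y_i = n_i/n_T, p_i = y_i·P. Kp = p_A1 / (p_B1 p_A2).
Substituting and setting equal to 1.6 bar^-1 gives a polynomial in X; the root in (0,1) is X = 0.738.

X = 0.738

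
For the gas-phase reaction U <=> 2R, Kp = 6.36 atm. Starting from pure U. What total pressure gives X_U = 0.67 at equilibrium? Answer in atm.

Let X = conversion of U (basis 1 mol U); extent of reaction ξ = X.
Moles: n_U = 1 − X; n_R = 2X.
Summing: n_T = 1 + X.
Kp = p_R^2 / (p_U) with p_i = (n_i/n_T)·P.
At X = 0.67: the mole-fraction product g(X) = Π y_i^ν_i = 3.258. Since Kp = g(X)·P^{1}, P = (Kp/g)^(1/1) = (6.36/3.258)^(1/1) = 1.95 atm.

P = 1.95 atm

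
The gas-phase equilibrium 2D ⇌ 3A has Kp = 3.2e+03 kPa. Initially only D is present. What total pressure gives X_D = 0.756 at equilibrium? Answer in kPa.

P = 180 kPa

Let X = conversion of D (basis 1 mol D); extent of reaction ξ = 0.5X.
Mole table: n_D = 1 − X; n_A = 1.5X.
n_T = Σnᵢ = 1 + 0.5X.
Kp = p_A^3 / (p_D^2) with p_i = (n_i/n_T)·P.
At X = 0.756: the mole-fraction product g(X) = Π y_i^ν_i = 17.78. Since Kp = g(X)·P^{1}, P = (Kp/g)^(1/1) = (3.2e+03/17.78)^(1/1) = 180 kPa.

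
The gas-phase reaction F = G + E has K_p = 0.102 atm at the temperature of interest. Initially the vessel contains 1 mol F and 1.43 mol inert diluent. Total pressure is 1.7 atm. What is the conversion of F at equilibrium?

X = 0.333

Basis: 1 mol F initially; let X = conversion of F. Extent ξ = X.
Species balance: n_F = 1 − X; n_G = X; n_E = X; n_I = 1.43 (inert).
Total moles n_T = 2.43 + X.
Mole fractions y_i = n_i/n_T; K_p = p_G p_E / (p_F) with p_i = y_i·P.
This yields a degree-2 equation in X; solving on (0,1), X = 0.333.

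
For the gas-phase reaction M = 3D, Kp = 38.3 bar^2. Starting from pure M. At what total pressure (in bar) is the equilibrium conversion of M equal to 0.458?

Let X = conversion of M (basis 1 mol M); extent of reaction ξ = X.
Mole table: n_M = 1 − X; n_D = 3X.
n_T = Σnᵢ = 1 + 2X.
Kp = p_D^3 / (p_M) with p_i = (n_i/n_T)·P.
At X = 0.458: the mole-fraction product g(X) = Π y_i^ν_i = 1.304. Since Kp = g(X)·P^{2}, P = (Kp/g)^(1/2) = (38.3/1.304)^(1/2) = 5.42 bar.

P = 5.42 bar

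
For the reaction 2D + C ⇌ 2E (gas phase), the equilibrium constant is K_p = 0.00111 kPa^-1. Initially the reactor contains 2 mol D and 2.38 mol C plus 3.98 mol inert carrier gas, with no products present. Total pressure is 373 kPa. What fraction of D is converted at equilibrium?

Basis: 2 mol D initially; let X = conversion of D. Extent ξ = X.
Moles: n_D = 2 − 2X; n_C = 2.38 − X; n_E = 2X; n_I = 3.98 (inert).
n_T = Σnᵢ = 8.36 − X.
With p_i = (n_i/n_T)P, K_p = p_E^2 / (p_D^2 p_C).
Substituting and setting equal to 0.00111 kPa^-1 gives a polynomial in X; the root in (0,1) is X = 0.248.

X = 0.248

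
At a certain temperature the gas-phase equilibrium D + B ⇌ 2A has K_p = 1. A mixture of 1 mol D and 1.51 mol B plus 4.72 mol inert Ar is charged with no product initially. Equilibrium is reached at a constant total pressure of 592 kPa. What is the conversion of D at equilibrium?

X = 0.405

Let X = conversion of D (basis 1 mol D); extent of reaction ξ = X.
At extent ξ: n_D = 1 − X; n_B = 1.51 − X; n_A = 2X; n_I = 4.72 (inert).
Since Δν = 0, n_T = 7.23 throughout.
Mole fractions y_i = n_i/n_T; K_p = p_A^2 / (p_D p_B) with p_i = y_i·P.
Equating to 1 and solving on 0 < X < 1: X = 0.405.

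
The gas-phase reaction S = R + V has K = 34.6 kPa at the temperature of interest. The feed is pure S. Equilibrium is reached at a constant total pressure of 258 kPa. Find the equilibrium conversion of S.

Take 1 mol S as basis and let X be its fractional conversion, so ξ = X.
Mole table: n_S = 1 − X; n_R = X; n_V = X.
Total moles n_T = 1 + X.
Mole fractions y_i = n_i/n_T; K = p_R p_V / (p_S) with p_i = y_i·P.
Equating to 34.6 kPa and solving on 0 < X < 1: X = 0.344.

X = 0.344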